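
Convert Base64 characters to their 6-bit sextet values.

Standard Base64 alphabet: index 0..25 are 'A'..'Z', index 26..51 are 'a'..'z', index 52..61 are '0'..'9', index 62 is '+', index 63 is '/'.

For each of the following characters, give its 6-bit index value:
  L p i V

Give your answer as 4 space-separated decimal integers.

'L': A..Z range, ord('L') − ord('A') = 11
'p': a..z range, 26 + ord('p') − ord('a') = 41
'i': a..z range, 26 + ord('i') − ord('a') = 34
'V': A..Z range, ord('V') − ord('A') = 21

Answer: 11 41 34 21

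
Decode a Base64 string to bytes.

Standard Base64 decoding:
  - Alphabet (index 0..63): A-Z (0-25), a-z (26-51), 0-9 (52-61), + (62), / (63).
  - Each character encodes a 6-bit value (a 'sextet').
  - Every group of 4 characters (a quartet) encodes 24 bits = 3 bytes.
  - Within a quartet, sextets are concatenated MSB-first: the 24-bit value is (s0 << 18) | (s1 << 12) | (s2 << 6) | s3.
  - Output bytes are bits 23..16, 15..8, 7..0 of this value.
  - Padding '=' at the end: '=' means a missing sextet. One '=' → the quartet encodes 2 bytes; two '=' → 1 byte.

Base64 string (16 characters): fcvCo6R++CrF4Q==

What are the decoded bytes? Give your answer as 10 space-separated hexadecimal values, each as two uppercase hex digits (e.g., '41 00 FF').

After char 0 ('f'=31): chars_in_quartet=1 acc=0x1F bytes_emitted=0
After char 1 ('c'=28): chars_in_quartet=2 acc=0x7DC bytes_emitted=0
After char 2 ('v'=47): chars_in_quartet=3 acc=0x1F72F bytes_emitted=0
After char 3 ('C'=2): chars_in_quartet=4 acc=0x7DCBC2 -> emit 7D CB C2, reset; bytes_emitted=3
After char 4 ('o'=40): chars_in_quartet=1 acc=0x28 bytes_emitted=3
After char 5 ('6'=58): chars_in_quartet=2 acc=0xA3A bytes_emitted=3
After char 6 ('R'=17): chars_in_quartet=3 acc=0x28E91 bytes_emitted=3
After char 7 ('+'=62): chars_in_quartet=4 acc=0xA3A47E -> emit A3 A4 7E, reset; bytes_emitted=6
After char 8 ('+'=62): chars_in_quartet=1 acc=0x3E bytes_emitted=6
After char 9 ('C'=2): chars_in_quartet=2 acc=0xF82 bytes_emitted=6
After char 10 ('r'=43): chars_in_quartet=3 acc=0x3E0AB bytes_emitted=6
After char 11 ('F'=5): chars_in_quartet=4 acc=0xF82AC5 -> emit F8 2A C5, reset; bytes_emitted=9
After char 12 ('4'=56): chars_in_quartet=1 acc=0x38 bytes_emitted=9
After char 13 ('Q'=16): chars_in_quartet=2 acc=0xE10 bytes_emitted=9
Padding '==': partial quartet acc=0xE10 -> emit E1; bytes_emitted=10

Answer: 7D CB C2 A3 A4 7E F8 2A C5 E1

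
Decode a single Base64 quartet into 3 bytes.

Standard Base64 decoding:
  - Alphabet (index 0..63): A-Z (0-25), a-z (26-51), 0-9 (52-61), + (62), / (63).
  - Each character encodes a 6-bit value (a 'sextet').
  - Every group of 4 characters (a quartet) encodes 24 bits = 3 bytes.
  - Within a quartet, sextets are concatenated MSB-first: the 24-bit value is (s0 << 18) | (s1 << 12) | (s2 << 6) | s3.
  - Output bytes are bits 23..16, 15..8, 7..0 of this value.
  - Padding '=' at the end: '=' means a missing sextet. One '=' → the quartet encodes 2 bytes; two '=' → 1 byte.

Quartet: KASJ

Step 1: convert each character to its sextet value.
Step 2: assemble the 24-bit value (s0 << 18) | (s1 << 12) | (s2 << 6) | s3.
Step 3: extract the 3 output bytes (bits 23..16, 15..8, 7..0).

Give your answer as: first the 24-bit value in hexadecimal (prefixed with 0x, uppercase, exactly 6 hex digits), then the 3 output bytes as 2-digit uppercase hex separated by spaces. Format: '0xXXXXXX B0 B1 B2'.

Answer: 0x280489 28 04 89

Derivation:
Sextets: K=10, A=0, S=18, J=9
24-bit: (10<<18) | (0<<12) | (18<<6) | 9
      = 0x280000 | 0x000000 | 0x000480 | 0x000009
      = 0x280489
Bytes: (v>>16)&0xFF=28, (v>>8)&0xFF=04, v&0xFF=89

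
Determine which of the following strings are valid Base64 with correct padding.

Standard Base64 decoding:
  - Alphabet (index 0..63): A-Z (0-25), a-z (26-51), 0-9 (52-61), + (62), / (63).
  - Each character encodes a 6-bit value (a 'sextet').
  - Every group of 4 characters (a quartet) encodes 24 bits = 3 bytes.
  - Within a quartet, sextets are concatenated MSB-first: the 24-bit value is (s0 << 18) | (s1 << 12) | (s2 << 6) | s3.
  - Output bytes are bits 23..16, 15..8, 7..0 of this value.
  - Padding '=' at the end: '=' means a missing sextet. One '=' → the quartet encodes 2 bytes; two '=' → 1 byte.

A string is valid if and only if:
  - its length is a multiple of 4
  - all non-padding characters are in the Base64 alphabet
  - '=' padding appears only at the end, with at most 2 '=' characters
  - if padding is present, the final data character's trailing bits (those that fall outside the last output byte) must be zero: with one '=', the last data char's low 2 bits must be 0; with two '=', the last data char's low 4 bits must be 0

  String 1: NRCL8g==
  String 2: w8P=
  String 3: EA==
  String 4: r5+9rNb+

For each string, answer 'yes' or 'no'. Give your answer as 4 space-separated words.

String 1: 'NRCL8g==' → valid
String 2: 'w8P=' → invalid (bad trailing bits)
String 3: 'EA==' → valid
String 4: 'r5+9rNb+' → valid

Answer: yes no yes yes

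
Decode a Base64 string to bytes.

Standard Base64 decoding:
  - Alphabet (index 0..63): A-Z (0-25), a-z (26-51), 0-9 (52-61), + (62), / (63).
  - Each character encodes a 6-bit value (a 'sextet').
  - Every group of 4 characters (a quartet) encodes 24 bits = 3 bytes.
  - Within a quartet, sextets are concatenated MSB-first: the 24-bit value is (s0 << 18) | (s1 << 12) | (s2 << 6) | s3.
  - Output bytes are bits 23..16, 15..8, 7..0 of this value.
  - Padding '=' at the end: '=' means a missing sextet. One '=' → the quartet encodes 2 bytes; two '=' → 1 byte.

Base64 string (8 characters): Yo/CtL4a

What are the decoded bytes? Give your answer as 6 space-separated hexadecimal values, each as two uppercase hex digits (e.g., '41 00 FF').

After char 0 ('Y'=24): chars_in_quartet=1 acc=0x18 bytes_emitted=0
After char 1 ('o'=40): chars_in_quartet=2 acc=0x628 bytes_emitted=0
After char 2 ('/'=63): chars_in_quartet=3 acc=0x18A3F bytes_emitted=0
After char 3 ('C'=2): chars_in_quartet=4 acc=0x628FC2 -> emit 62 8F C2, reset; bytes_emitted=3
After char 4 ('t'=45): chars_in_quartet=1 acc=0x2D bytes_emitted=3
After char 5 ('L'=11): chars_in_quartet=2 acc=0xB4B bytes_emitted=3
After char 6 ('4'=56): chars_in_quartet=3 acc=0x2D2F8 bytes_emitted=3
After char 7 ('a'=26): chars_in_quartet=4 acc=0xB4BE1A -> emit B4 BE 1A, reset; bytes_emitted=6

Answer: 62 8F C2 B4 BE 1A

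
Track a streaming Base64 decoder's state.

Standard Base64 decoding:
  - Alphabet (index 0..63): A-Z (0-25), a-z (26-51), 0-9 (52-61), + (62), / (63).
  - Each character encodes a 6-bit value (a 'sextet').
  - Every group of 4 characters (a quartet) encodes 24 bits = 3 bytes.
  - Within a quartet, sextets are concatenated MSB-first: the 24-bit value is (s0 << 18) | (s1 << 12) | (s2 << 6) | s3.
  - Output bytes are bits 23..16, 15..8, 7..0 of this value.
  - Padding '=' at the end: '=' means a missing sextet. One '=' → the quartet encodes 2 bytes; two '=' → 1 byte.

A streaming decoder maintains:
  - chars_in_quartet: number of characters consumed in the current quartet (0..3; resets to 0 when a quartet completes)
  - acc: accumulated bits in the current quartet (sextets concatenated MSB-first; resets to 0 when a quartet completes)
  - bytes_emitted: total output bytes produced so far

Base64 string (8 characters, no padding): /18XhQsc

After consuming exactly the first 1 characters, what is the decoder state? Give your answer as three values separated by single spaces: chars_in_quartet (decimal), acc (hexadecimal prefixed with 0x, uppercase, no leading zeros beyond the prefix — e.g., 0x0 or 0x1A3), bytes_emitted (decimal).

After char 0 ('/'=63): chars_in_quartet=1 acc=0x3F bytes_emitted=0

Answer: 1 0x3F 0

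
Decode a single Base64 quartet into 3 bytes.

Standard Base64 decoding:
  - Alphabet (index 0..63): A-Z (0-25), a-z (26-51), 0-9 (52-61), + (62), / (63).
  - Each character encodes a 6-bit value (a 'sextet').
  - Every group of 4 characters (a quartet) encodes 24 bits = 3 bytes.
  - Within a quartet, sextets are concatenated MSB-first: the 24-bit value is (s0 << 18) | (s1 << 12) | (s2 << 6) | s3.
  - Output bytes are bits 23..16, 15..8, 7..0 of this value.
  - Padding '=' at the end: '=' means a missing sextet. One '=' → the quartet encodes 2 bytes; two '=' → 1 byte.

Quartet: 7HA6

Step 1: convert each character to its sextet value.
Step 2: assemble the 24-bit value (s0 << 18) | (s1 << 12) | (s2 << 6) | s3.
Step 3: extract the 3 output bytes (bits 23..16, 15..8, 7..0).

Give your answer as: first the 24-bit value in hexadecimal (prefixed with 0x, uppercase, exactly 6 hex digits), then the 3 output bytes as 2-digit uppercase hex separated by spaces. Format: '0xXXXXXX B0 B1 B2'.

Sextets: 7=59, H=7, A=0, 6=58
24-bit: (59<<18) | (7<<12) | (0<<6) | 58
      = 0xEC0000 | 0x007000 | 0x000000 | 0x00003A
      = 0xEC703A
Bytes: (v>>16)&0xFF=EC, (v>>8)&0xFF=70, v&0xFF=3A

Answer: 0xEC703A EC 70 3A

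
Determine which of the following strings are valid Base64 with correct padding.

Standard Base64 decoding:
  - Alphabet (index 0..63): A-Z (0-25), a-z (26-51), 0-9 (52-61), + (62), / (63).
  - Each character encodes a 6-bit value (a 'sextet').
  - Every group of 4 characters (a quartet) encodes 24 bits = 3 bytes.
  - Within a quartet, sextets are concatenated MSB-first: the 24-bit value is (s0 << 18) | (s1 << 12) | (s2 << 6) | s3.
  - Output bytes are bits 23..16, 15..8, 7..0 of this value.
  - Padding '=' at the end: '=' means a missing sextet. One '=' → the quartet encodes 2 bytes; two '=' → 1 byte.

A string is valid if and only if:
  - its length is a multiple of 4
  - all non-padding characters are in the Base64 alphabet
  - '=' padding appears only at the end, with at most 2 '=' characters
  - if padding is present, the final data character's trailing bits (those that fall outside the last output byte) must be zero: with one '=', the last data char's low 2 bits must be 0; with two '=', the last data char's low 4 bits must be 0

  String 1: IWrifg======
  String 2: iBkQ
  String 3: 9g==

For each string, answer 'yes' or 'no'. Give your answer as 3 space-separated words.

Answer: no yes yes

Derivation:
String 1: 'IWrifg======' → invalid (6 pad chars (max 2))
String 2: 'iBkQ' → valid
String 3: '9g==' → valid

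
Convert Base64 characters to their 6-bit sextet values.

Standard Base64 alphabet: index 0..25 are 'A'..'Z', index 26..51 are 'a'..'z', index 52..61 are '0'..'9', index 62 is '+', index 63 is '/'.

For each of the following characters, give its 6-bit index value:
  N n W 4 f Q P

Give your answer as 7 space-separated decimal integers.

'N': A..Z range, ord('N') − ord('A') = 13
'n': a..z range, 26 + ord('n') − ord('a') = 39
'W': A..Z range, ord('W') − ord('A') = 22
'4': 0..9 range, 52 + ord('4') − ord('0') = 56
'f': a..z range, 26 + ord('f') − ord('a') = 31
'Q': A..Z range, ord('Q') − ord('A') = 16
'P': A..Z range, ord('P') − ord('A') = 15

Answer: 13 39 22 56 31 16 15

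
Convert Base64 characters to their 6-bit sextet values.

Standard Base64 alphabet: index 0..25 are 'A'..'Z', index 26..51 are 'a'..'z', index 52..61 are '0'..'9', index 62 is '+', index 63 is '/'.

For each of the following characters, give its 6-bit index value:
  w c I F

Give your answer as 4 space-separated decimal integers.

Answer: 48 28 8 5

Derivation:
'w': a..z range, 26 + ord('w') − ord('a') = 48
'c': a..z range, 26 + ord('c') − ord('a') = 28
'I': A..Z range, ord('I') − ord('A') = 8
'F': A..Z range, ord('F') − ord('A') = 5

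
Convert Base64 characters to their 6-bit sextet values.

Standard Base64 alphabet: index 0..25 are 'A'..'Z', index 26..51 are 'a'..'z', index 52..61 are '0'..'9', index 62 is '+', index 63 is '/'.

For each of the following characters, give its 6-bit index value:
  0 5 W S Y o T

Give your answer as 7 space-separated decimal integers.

'0': 0..9 range, 52 + ord('0') − ord('0') = 52
'5': 0..9 range, 52 + ord('5') − ord('0') = 57
'W': A..Z range, ord('W') − ord('A') = 22
'S': A..Z range, ord('S') − ord('A') = 18
'Y': A..Z range, ord('Y') − ord('A') = 24
'o': a..z range, 26 + ord('o') − ord('a') = 40
'T': A..Z range, ord('T') − ord('A') = 19

Answer: 52 57 22 18 24 40 19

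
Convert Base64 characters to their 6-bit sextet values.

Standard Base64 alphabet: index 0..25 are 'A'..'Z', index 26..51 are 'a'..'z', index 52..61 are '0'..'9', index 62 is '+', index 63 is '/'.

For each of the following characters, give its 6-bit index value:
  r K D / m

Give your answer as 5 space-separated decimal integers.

Answer: 43 10 3 63 38

Derivation:
'r': a..z range, 26 + ord('r') − ord('a') = 43
'K': A..Z range, ord('K') − ord('A') = 10
'D': A..Z range, ord('D') − ord('A') = 3
'/': index 63
'm': a..z range, 26 + ord('m') − ord('a') = 38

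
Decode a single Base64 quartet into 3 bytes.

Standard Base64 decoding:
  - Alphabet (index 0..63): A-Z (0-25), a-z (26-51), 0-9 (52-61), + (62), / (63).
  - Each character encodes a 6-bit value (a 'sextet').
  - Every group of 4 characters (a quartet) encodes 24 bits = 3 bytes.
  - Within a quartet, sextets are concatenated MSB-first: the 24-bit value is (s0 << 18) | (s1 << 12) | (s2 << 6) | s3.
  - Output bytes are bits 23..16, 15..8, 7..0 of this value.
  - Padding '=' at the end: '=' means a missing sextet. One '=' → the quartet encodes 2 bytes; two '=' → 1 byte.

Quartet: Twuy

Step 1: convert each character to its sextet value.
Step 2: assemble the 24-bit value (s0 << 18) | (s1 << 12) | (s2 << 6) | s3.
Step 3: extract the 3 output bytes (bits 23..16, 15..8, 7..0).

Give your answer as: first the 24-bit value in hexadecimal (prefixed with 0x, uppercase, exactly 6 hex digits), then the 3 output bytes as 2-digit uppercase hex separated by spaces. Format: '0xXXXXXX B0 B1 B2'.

Sextets: T=19, w=48, u=46, y=50
24-bit: (19<<18) | (48<<12) | (46<<6) | 50
      = 0x4C0000 | 0x030000 | 0x000B80 | 0x000032
      = 0x4F0BB2
Bytes: (v>>16)&0xFF=4F, (v>>8)&0xFF=0B, v&0xFF=B2

Answer: 0x4F0BB2 4F 0B B2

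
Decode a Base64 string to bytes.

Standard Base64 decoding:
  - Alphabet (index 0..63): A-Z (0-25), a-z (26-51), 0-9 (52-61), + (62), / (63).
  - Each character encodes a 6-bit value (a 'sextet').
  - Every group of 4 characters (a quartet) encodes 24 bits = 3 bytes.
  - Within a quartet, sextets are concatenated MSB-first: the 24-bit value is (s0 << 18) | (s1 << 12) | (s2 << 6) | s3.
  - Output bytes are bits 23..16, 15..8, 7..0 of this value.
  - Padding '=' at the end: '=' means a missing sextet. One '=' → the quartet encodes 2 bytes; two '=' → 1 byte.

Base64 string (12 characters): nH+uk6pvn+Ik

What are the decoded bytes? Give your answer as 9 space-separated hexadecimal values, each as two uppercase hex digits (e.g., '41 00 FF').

After char 0 ('n'=39): chars_in_quartet=1 acc=0x27 bytes_emitted=0
After char 1 ('H'=7): chars_in_quartet=2 acc=0x9C7 bytes_emitted=0
After char 2 ('+'=62): chars_in_quartet=3 acc=0x271FE bytes_emitted=0
After char 3 ('u'=46): chars_in_quartet=4 acc=0x9C7FAE -> emit 9C 7F AE, reset; bytes_emitted=3
After char 4 ('k'=36): chars_in_quartet=1 acc=0x24 bytes_emitted=3
After char 5 ('6'=58): chars_in_quartet=2 acc=0x93A bytes_emitted=3
After char 6 ('p'=41): chars_in_quartet=3 acc=0x24EA9 bytes_emitted=3
After char 7 ('v'=47): chars_in_quartet=4 acc=0x93AA6F -> emit 93 AA 6F, reset; bytes_emitted=6
After char 8 ('n'=39): chars_in_quartet=1 acc=0x27 bytes_emitted=6
After char 9 ('+'=62): chars_in_quartet=2 acc=0x9FE bytes_emitted=6
After char 10 ('I'=8): chars_in_quartet=3 acc=0x27F88 bytes_emitted=6
After char 11 ('k'=36): chars_in_quartet=4 acc=0x9FE224 -> emit 9F E2 24, reset; bytes_emitted=9

Answer: 9C 7F AE 93 AA 6F 9F E2 24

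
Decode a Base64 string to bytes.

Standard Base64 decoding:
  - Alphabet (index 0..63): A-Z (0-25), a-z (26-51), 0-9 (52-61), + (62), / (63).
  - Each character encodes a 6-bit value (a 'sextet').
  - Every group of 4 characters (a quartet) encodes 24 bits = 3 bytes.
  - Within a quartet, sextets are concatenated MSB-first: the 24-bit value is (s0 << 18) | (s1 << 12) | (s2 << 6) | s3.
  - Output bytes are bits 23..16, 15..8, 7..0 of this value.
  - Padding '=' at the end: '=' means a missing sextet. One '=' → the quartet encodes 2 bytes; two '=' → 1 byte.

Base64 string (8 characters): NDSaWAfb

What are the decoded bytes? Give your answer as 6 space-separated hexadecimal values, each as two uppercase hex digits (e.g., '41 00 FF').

After char 0 ('N'=13): chars_in_quartet=1 acc=0xD bytes_emitted=0
After char 1 ('D'=3): chars_in_quartet=2 acc=0x343 bytes_emitted=0
After char 2 ('S'=18): chars_in_quartet=3 acc=0xD0D2 bytes_emitted=0
After char 3 ('a'=26): chars_in_quartet=4 acc=0x34349A -> emit 34 34 9A, reset; bytes_emitted=3
After char 4 ('W'=22): chars_in_quartet=1 acc=0x16 bytes_emitted=3
After char 5 ('A'=0): chars_in_quartet=2 acc=0x580 bytes_emitted=3
After char 6 ('f'=31): chars_in_quartet=3 acc=0x1601F bytes_emitted=3
After char 7 ('b'=27): chars_in_quartet=4 acc=0x5807DB -> emit 58 07 DB, reset; bytes_emitted=6

Answer: 34 34 9A 58 07 DB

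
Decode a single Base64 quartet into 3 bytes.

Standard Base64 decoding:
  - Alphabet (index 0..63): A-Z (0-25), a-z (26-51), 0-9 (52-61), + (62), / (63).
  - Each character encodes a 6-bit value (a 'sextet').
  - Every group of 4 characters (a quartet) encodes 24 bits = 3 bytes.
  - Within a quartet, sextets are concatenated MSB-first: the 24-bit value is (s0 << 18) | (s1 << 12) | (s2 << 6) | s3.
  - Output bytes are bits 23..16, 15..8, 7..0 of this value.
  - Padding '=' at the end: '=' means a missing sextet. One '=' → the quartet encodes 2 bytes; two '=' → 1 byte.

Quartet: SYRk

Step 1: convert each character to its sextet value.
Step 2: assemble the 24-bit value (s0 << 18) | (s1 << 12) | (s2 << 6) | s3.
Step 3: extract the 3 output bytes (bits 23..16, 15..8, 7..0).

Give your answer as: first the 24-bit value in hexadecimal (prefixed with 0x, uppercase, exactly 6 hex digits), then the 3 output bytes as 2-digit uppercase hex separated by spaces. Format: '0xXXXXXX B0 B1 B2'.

Answer: 0x498464 49 84 64

Derivation:
Sextets: S=18, Y=24, R=17, k=36
24-bit: (18<<18) | (24<<12) | (17<<6) | 36
      = 0x480000 | 0x018000 | 0x000440 | 0x000024
      = 0x498464
Bytes: (v>>16)&0xFF=49, (v>>8)&0xFF=84, v&0xFF=64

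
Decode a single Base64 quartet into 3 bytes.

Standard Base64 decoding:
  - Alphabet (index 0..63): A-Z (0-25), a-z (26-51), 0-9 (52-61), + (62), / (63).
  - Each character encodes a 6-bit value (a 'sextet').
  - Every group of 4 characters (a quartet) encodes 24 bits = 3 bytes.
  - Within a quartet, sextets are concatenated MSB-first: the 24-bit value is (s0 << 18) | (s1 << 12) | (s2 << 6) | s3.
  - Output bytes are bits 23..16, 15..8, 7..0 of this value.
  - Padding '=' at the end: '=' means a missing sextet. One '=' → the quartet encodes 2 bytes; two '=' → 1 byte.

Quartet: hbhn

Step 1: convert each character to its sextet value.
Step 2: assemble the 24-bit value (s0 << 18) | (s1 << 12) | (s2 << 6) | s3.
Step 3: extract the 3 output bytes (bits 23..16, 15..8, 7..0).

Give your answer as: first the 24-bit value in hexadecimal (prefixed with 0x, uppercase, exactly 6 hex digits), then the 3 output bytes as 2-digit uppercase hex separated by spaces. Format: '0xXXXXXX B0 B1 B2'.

Sextets: h=33, b=27, h=33, n=39
24-bit: (33<<18) | (27<<12) | (33<<6) | 39
      = 0x840000 | 0x01B000 | 0x000840 | 0x000027
      = 0x85B867
Bytes: (v>>16)&0xFF=85, (v>>8)&0xFF=B8, v&0xFF=67

Answer: 0x85B867 85 B8 67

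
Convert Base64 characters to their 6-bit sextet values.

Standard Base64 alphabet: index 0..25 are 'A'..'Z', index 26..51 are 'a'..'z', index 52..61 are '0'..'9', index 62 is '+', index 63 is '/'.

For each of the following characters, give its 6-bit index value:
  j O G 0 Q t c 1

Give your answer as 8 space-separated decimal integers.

Answer: 35 14 6 52 16 45 28 53

Derivation:
'j': a..z range, 26 + ord('j') − ord('a') = 35
'O': A..Z range, ord('O') − ord('A') = 14
'G': A..Z range, ord('G') − ord('A') = 6
'0': 0..9 range, 52 + ord('0') − ord('0') = 52
'Q': A..Z range, ord('Q') − ord('A') = 16
't': a..z range, 26 + ord('t') − ord('a') = 45
'c': a..z range, 26 + ord('c') − ord('a') = 28
'1': 0..9 range, 52 + ord('1') − ord('0') = 53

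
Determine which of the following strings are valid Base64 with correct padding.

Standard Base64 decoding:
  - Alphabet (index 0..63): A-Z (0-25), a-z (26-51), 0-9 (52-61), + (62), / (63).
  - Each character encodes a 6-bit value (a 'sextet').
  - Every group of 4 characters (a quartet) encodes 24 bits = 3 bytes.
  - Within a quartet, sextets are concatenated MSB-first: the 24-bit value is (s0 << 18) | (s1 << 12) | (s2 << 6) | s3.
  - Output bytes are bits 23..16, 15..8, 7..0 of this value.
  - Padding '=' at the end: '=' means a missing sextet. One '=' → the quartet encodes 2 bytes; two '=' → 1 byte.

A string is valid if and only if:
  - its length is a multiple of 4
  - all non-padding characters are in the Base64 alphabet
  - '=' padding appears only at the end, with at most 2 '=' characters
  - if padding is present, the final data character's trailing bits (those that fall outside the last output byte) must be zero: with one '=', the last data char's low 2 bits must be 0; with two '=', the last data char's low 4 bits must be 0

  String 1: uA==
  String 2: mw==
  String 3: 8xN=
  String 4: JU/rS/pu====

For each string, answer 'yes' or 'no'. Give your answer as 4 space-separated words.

String 1: 'uA==' → valid
String 2: 'mw==' → valid
String 3: '8xN=' → invalid (bad trailing bits)
String 4: 'JU/rS/pu====' → invalid (4 pad chars (max 2))

Answer: yes yes no no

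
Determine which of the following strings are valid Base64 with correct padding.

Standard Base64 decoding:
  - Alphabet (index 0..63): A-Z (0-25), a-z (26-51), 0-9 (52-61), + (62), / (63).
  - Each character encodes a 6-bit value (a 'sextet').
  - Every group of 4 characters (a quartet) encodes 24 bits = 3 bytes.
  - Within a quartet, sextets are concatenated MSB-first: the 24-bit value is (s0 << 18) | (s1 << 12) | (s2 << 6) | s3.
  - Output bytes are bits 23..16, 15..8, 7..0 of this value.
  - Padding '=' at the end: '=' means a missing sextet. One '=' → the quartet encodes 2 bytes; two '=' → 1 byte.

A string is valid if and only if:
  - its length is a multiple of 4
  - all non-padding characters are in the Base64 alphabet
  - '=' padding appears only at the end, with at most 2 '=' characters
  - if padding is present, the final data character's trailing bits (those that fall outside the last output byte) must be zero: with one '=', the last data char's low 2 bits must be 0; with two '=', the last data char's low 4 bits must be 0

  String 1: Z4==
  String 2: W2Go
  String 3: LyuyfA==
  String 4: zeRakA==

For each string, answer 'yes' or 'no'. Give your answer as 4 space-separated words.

String 1: 'Z4==' → invalid (bad trailing bits)
String 2: 'W2Go' → valid
String 3: 'LyuyfA==' → valid
String 4: 'zeRakA==' → valid

Answer: no yes yes yes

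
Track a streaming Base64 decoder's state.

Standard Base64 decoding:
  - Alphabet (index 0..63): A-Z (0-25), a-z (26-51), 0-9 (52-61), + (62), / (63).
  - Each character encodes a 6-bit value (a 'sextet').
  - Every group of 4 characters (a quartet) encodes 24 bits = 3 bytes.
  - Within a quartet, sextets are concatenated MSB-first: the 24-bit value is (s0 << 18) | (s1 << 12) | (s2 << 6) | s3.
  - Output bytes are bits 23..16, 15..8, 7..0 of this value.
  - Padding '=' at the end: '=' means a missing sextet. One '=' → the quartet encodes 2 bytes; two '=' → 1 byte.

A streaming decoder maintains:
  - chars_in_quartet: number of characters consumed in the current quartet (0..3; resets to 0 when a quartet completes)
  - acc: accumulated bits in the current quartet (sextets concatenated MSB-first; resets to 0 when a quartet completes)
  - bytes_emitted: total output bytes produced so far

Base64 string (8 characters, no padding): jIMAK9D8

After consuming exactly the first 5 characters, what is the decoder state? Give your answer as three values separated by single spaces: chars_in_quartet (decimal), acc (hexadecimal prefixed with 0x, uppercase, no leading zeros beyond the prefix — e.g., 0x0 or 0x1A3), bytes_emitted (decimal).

Answer: 1 0xA 3

Derivation:
After char 0 ('j'=35): chars_in_quartet=1 acc=0x23 bytes_emitted=0
After char 1 ('I'=8): chars_in_quartet=2 acc=0x8C8 bytes_emitted=0
After char 2 ('M'=12): chars_in_quartet=3 acc=0x2320C bytes_emitted=0
After char 3 ('A'=0): chars_in_quartet=4 acc=0x8C8300 -> emit 8C 83 00, reset; bytes_emitted=3
After char 4 ('K'=10): chars_in_quartet=1 acc=0xA bytes_emitted=3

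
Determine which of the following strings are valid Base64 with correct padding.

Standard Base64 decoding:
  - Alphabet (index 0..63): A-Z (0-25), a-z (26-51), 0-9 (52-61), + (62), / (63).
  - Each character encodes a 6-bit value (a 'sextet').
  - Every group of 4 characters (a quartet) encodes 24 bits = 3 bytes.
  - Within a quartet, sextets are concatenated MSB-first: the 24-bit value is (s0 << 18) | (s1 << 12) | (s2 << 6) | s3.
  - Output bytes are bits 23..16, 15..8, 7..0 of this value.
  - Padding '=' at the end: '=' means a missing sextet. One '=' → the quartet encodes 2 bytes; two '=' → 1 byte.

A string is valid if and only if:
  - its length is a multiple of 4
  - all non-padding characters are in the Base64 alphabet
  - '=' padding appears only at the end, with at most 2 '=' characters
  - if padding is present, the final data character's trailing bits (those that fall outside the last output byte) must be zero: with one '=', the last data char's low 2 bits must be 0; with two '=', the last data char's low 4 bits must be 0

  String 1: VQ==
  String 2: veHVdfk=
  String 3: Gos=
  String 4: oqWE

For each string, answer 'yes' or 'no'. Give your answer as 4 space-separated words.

Answer: yes yes yes yes

Derivation:
String 1: 'VQ==' → valid
String 2: 'veHVdfk=' → valid
String 3: 'Gos=' → valid
String 4: 'oqWE' → valid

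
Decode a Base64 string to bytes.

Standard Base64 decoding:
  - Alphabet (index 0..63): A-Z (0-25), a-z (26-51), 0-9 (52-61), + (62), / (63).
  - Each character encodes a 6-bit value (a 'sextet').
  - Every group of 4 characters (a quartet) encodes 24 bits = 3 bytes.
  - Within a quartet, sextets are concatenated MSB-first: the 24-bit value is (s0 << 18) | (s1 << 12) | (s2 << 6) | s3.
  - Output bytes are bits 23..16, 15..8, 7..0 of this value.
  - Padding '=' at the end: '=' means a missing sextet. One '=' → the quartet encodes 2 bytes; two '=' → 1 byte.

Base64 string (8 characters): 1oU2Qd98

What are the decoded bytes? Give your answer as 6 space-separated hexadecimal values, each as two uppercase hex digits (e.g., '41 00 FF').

Answer: D6 85 36 41 DF 7C

Derivation:
After char 0 ('1'=53): chars_in_quartet=1 acc=0x35 bytes_emitted=0
After char 1 ('o'=40): chars_in_quartet=2 acc=0xD68 bytes_emitted=0
After char 2 ('U'=20): chars_in_quartet=3 acc=0x35A14 bytes_emitted=0
After char 3 ('2'=54): chars_in_quartet=4 acc=0xD68536 -> emit D6 85 36, reset; bytes_emitted=3
After char 4 ('Q'=16): chars_in_quartet=1 acc=0x10 bytes_emitted=3
After char 5 ('d'=29): chars_in_quartet=2 acc=0x41D bytes_emitted=3
After char 6 ('9'=61): chars_in_quartet=3 acc=0x1077D bytes_emitted=3
After char 7 ('8'=60): chars_in_quartet=4 acc=0x41DF7C -> emit 41 DF 7C, reset; bytes_emitted=6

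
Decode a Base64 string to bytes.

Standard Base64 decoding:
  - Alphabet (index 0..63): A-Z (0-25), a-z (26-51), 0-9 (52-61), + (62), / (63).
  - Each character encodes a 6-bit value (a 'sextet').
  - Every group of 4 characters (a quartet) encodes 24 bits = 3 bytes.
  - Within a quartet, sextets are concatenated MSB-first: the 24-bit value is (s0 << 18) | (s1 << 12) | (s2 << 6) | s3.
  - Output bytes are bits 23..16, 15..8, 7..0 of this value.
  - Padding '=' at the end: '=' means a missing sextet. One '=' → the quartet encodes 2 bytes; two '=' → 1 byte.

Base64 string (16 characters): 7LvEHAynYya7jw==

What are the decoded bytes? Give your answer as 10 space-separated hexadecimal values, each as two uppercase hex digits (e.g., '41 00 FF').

Answer: EC BB C4 1C 0C A7 63 26 BB 8F

Derivation:
After char 0 ('7'=59): chars_in_quartet=1 acc=0x3B bytes_emitted=0
After char 1 ('L'=11): chars_in_quartet=2 acc=0xECB bytes_emitted=0
After char 2 ('v'=47): chars_in_quartet=3 acc=0x3B2EF bytes_emitted=0
After char 3 ('E'=4): chars_in_quartet=4 acc=0xECBBC4 -> emit EC BB C4, reset; bytes_emitted=3
After char 4 ('H'=7): chars_in_quartet=1 acc=0x7 bytes_emitted=3
After char 5 ('A'=0): chars_in_quartet=2 acc=0x1C0 bytes_emitted=3
After char 6 ('y'=50): chars_in_quartet=3 acc=0x7032 bytes_emitted=3
After char 7 ('n'=39): chars_in_quartet=4 acc=0x1C0CA7 -> emit 1C 0C A7, reset; bytes_emitted=6
After char 8 ('Y'=24): chars_in_quartet=1 acc=0x18 bytes_emitted=6
After char 9 ('y'=50): chars_in_quartet=2 acc=0x632 bytes_emitted=6
After char 10 ('a'=26): chars_in_quartet=3 acc=0x18C9A bytes_emitted=6
After char 11 ('7'=59): chars_in_quartet=4 acc=0x6326BB -> emit 63 26 BB, reset; bytes_emitted=9
After char 12 ('j'=35): chars_in_quartet=1 acc=0x23 bytes_emitted=9
After char 13 ('w'=48): chars_in_quartet=2 acc=0x8F0 bytes_emitted=9
Padding '==': partial quartet acc=0x8F0 -> emit 8F; bytes_emitted=10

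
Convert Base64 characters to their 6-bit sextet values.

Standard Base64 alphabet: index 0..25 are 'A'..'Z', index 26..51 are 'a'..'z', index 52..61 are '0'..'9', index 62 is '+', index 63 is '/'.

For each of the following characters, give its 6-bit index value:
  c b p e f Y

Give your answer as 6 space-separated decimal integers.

Answer: 28 27 41 30 31 24

Derivation:
'c': a..z range, 26 + ord('c') − ord('a') = 28
'b': a..z range, 26 + ord('b') − ord('a') = 27
'p': a..z range, 26 + ord('p') − ord('a') = 41
'e': a..z range, 26 + ord('e') − ord('a') = 30
'f': a..z range, 26 + ord('f') − ord('a') = 31
'Y': A..Z range, ord('Y') − ord('A') = 24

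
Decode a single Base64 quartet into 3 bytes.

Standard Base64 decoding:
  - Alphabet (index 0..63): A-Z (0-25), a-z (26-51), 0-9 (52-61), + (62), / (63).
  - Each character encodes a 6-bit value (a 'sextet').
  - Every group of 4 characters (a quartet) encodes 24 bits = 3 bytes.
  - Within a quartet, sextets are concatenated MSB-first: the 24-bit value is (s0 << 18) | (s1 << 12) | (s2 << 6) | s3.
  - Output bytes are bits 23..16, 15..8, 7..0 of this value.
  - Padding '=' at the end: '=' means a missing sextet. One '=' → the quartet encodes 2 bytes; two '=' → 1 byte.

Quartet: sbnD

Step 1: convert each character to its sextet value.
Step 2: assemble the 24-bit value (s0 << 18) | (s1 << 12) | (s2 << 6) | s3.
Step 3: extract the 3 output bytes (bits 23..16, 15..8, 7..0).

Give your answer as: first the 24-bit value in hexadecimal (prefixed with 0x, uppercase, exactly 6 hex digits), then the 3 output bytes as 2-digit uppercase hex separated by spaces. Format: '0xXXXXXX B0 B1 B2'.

Sextets: s=44, b=27, n=39, D=3
24-bit: (44<<18) | (27<<12) | (39<<6) | 3
      = 0xB00000 | 0x01B000 | 0x0009C0 | 0x000003
      = 0xB1B9C3
Bytes: (v>>16)&0xFF=B1, (v>>8)&0xFF=B9, v&0xFF=C3

Answer: 0xB1B9C3 B1 B9 C3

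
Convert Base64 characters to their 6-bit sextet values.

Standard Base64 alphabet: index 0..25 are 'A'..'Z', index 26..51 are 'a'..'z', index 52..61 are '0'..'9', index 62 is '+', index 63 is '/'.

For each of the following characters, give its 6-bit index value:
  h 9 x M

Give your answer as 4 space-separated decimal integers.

'h': a..z range, 26 + ord('h') − ord('a') = 33
'9': 0..9 range, 52 + ord('9') − ord('0') = 61
'x': a..z range, 26 + ord('x') − ord('a') = 49
'M': A..Z range, ord('M') − ord('A') = 12

Answer: 33 61 49 12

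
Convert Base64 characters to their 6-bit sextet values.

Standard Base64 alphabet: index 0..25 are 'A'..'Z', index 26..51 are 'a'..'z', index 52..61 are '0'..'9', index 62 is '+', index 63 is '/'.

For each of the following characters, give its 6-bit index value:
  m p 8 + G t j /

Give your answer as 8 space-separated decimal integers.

Answer: 38 41 60 62 6 45 35 63

Derivation:
'm': a..z range, 26 + ord('m') − ord('a') = 38
'p': a..z range, 26 + ord('p') − ord('a') = 41
'8': 0..9 range, 52 + ord('8') − ord('0') = 60
'+': index 62
'G': A..Z range, ord('G') − ord('A') = 6
't': a..z range, 26 + ord('t') − ord('a') = 45
'j': a..z range, 26 + ord('j') − ord('a') = 35
'/': index 63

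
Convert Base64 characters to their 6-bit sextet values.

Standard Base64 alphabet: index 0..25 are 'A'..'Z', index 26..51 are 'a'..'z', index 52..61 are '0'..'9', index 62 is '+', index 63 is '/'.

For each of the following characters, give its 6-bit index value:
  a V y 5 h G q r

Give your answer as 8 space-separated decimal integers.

Answer: 26 21 50 57 33 6 42 43

Derivation:
'a': a..z range, 26 + ord('a') − ord('a') = 26
'V': A..Z range, ord('V') − ord('A') = 21
'y': a..z range, 26 + ord('y') − ord('a') = 50
'5': 0..9 range, 52 + ord('5') − ord('0') = 57
'h': a..z range, 26 + ord('h') − ord('a') = 33
'G': A..Z range, ord('G') − ord('A') = 6
'q': a..z range, 26 + ord('q') − ord('a') = 42
'r': a..z range, 26 + ord('r') − ord('a') = 43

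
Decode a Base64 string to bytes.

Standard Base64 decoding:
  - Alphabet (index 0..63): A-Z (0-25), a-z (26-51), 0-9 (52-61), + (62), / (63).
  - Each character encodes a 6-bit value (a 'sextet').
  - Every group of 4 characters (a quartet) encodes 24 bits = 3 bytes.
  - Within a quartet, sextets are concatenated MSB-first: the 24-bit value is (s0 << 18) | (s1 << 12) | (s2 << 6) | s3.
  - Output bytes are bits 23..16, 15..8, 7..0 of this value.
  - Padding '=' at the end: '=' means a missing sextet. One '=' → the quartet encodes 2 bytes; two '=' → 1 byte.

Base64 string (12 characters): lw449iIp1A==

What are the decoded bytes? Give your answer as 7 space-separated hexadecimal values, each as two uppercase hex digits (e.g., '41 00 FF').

Answer: 97 0E 38 F6 22 29 D4

Derivation:
After char 0 ('l'=37): chars_in_quartet=1 acc=0x25 bytes_emitted=0
After char 1 ('w'=48): chars_in_quartet=2 acc=0x970 bytes_emitted=0
After char 2 ('4'=56): chars_in_quartet=3 acc=0x25C38 bytes_emitted=0
After char 3 ('4'=56): chars_in_quartet=4 acc=0x970E38 -> emit 97 0E 38, reset; bytes_emitted=3
After char 4 ('9'=61): chars_in_quartet=1 acc=0x3D bytes_emitted=3
After char 5 ('i'=34): chars_in_quartet=2 acc=0xF62 bytes_emitted=3
After char 6 ('I'=8): chars_in_quartet=3 acc=0x3D888 bytes_emitted=3
After char 7 ('p'=41): chars_in_quartet=4 acc=0xF62229 -> emit F6 22 29, reset; bytes_emitted=6
After char 8 ('1'=53): chars_in_quartet=1 acc=0x35 bytes_emitted=6
After char 9 ('A'=0): chars_in_quartet=2 acc=0xD40 bytes_emitted=6
Padding '==': partial quartet acc=0xD40 -> emit D4; bytes_emitted=7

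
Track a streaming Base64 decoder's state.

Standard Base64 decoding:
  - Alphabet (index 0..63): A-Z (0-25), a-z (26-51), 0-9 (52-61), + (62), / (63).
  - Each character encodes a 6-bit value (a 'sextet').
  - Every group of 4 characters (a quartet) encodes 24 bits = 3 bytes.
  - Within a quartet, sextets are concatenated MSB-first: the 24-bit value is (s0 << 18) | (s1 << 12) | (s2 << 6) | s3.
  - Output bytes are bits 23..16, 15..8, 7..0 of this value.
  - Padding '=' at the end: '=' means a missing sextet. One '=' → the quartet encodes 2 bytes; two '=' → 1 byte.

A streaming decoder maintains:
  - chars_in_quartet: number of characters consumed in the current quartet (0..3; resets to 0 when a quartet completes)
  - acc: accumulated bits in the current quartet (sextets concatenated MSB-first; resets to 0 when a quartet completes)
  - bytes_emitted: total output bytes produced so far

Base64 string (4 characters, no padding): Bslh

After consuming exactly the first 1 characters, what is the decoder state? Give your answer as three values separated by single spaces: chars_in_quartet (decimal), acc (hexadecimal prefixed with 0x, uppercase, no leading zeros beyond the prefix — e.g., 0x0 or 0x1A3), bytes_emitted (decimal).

After char 0 ('B'=1): chars_in_quartet=1 acc=0x1 bytes_emitted=0

Answer: 1 0x1 0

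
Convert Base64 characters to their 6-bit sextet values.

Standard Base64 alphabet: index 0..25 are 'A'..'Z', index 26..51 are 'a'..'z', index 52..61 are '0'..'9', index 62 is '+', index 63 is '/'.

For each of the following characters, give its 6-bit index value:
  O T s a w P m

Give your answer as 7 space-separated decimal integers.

Answer: 14 19 44 26 48 15 38

Derivation:
'O': A..Z range, ord('O') − ord('A') = 14
'T': A..Z range, ord('T') − ord('A') = 19
's': a..z range, 26 + ord('s') − ord('a') = 44
'a': a..z range, 26 + ord('a') − ord('a') = 26
'w': a..z range, 26 + ord('w') − ord('a') = 48
'P': A..Z range, ord('P') − ord('A') = 15
'm': a..z range, 26 + ord('m') − ord('a') = 38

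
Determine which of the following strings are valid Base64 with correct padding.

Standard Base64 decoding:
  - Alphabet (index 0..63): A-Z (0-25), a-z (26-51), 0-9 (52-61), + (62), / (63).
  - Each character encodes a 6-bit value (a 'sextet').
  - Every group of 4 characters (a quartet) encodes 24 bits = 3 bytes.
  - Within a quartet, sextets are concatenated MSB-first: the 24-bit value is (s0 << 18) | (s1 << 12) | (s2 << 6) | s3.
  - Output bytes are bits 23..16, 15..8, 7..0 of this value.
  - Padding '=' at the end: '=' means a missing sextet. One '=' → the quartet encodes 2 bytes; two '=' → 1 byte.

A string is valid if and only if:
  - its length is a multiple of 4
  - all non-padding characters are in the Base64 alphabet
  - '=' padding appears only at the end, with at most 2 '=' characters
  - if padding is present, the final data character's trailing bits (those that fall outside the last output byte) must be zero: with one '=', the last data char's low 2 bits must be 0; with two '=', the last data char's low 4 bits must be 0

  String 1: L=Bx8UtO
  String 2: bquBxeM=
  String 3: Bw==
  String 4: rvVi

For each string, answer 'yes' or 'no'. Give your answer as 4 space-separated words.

Answer: no yes yes yes

Derivation:
String 1: 'L=Bx8UtO' → invalid (bad char(s): ['=']; '=' in middle)
String 2: 'bquBxeM=' → valid
String 3: 'Bw==' → valid
String 4: 'rvVi' → valid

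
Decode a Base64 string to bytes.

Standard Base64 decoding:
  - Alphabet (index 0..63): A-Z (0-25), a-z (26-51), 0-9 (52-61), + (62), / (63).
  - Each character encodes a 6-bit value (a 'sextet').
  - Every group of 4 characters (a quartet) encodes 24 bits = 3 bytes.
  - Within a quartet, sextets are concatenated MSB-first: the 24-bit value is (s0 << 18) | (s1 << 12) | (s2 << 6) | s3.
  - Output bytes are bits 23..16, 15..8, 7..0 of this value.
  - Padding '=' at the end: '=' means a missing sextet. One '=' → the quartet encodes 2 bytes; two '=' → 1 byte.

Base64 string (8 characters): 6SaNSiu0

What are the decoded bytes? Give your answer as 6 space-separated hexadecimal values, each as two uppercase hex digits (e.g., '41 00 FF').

After char 0 ('6'=58): chars_in_quartet=1 acc=0x3A bytes_emitted=0
After char 1 ('S'=18): chars_in_quartet=2 acc=0xE92 bytes_emitted=0
After char 2 ('a'=26): chars_in_quartet=3 acc=0x3A49A bytes_emitted=0
After char 3 ('N'=13): chars_in_quartet=4 acc=0xE9268D -> emit E9 26 8D, reset; bytes_emitted=3
After char 4 ('S'=18): chars_in_quartet=1 acc=0x12 bytes_emitted=3
After char 5 ('i'=34): chars_in_quartet=2 acc=0x4A2 bytes_emitted=3
After char 6 ('u'=46): chars_in_quartet=3 acc=0x128AE bytes_emitted=3
After char 7 ('0'=52): chars_in_quartet=4 acc=0x4A2BB4 -> emit 4A 2B B4, reset; bytes_emitted=6

Answer: E9 26 8D 4A 2B B4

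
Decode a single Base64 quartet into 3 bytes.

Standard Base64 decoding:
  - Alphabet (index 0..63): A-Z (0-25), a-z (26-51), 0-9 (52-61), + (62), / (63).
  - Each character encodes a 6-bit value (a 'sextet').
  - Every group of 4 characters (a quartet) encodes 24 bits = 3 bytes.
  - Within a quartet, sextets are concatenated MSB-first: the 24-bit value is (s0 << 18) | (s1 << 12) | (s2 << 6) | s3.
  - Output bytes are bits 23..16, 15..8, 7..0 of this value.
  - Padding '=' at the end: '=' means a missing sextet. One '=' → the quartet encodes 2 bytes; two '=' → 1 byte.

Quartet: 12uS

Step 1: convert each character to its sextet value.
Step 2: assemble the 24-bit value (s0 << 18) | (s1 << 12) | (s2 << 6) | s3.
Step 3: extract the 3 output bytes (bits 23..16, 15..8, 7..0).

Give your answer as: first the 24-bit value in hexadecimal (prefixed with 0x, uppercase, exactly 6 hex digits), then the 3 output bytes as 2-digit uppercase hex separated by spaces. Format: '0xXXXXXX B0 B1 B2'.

Answer: 0xD76B92 D7 6B 92

Derivation:
Sextets: 1=53, 2=54, u=46, S=18
24-bit: (53<<18) | (54<<12) | (46<<6) | 18
      = 0xD40000 | 0x036000 | 0x000B80 | 0x000012
      = 0xD76B92
Bytes: (v>>16)&0xFF=D7, (v>>8)&0xFF=6B, v&0xFF=92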